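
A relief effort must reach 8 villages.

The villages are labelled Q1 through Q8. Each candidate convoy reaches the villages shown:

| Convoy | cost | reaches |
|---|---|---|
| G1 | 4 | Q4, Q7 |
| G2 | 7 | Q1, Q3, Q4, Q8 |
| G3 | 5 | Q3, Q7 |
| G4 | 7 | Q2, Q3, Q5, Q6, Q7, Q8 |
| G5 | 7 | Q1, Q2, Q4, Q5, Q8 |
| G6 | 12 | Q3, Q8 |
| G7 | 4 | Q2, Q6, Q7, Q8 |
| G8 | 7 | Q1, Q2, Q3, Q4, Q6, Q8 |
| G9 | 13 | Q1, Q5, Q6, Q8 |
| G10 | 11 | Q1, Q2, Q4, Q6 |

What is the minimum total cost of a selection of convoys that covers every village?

G4, G5 together cover every village (G4 ∪ G5 = {Q1, Q2, Q3, Q4, Q5, Q6, Q7, Q8}); total cost 7 + 7 = 14.
The greedy pick G7, G2, G4 costs 18; no covering selection beats 14.

14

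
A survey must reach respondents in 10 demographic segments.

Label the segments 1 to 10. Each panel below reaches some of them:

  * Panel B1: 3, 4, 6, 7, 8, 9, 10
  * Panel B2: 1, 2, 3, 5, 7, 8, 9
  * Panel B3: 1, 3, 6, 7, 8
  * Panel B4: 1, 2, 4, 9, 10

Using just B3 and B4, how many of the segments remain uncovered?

Union of B3, B4 = {1, 2, 3, 4, 6, 7, 8, 9, 10}.
Not covered: 5 — 1 segment.

1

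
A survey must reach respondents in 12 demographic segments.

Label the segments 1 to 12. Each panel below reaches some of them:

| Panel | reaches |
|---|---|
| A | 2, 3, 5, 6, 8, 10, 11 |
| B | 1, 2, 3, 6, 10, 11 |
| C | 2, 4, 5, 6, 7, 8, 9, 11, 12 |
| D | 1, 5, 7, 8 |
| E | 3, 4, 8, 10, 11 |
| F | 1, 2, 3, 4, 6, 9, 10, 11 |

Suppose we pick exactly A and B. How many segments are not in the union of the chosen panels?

Union of A, B = {1, 2, 3, 5, 6, 8, 10, 11}.
Not covered: 4, 7, 9, 12 — 4 segments.

4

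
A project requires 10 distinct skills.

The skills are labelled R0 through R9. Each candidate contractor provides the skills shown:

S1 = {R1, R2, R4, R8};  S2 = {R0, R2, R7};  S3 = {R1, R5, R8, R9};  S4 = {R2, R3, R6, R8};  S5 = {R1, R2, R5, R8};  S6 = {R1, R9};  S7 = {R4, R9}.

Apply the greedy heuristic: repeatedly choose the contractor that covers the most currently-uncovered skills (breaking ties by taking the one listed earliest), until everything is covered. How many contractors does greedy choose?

4

Greedy: pick S1 (covers 4 new) → pick S2 (covers 2 new) → pick S3 (covers 2 new) → pick S4 (covers 2 new). Total picks: 4.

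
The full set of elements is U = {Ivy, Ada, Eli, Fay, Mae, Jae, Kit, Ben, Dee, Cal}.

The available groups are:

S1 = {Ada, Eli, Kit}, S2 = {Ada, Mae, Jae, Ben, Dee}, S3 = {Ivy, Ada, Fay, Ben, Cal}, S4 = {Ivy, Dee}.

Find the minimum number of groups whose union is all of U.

3

S1, S2, and S3 cover everything between them: the union {Ivy, Ada, Eli, Fay, Mae, Jae, Kit, Ben, Dee, Cal} is all of U.
Only S1 contains Eli, so S1 is forced; the remaining 7 elements need at least 2 more groups (each remaining group adds at most 4) — so at least 3 groups are needed, and 3 is optimal.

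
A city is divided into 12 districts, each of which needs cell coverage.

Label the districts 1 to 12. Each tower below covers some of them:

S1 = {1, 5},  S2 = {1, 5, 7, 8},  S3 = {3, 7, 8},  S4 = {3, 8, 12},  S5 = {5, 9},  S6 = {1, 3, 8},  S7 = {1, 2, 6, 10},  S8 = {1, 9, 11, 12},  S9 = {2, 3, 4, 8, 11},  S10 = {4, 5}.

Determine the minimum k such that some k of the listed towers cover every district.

S3 and S7 and S8 and S10 together: S3 ∪ S7 ∪ S8 ∪ S10 = {1, 2, 3, 4, 5, 6, 7, 8, 9, 10, 11, 12} — every district is covered.
No 3 of the 10 towers cover everything (all 120 combinations miss at least one district), so 4 is optimal.

4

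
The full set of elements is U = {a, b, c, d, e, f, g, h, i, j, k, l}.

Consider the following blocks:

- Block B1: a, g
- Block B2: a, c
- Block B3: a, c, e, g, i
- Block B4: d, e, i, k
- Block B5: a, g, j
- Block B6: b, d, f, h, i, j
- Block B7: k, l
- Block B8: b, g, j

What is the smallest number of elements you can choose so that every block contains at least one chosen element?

3

Take T = {a, j, k}. Each listed block contains at least one of these, so T is a hitting set of size 3.
The blocks B2, B6, B7 are pairwise disjoint, so any hitting set needs a separate element for each — at least 3. Hence 3 is optimal.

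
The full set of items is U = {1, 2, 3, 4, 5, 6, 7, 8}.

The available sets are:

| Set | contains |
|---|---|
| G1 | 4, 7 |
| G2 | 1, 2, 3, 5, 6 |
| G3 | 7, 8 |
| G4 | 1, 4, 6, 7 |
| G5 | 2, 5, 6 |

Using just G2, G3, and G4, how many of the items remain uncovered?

Union of G2, G3, G4 = {1, 2, 3, 4, 5, 6, 7, 8} — that's every item, so 0 are uncovered.

0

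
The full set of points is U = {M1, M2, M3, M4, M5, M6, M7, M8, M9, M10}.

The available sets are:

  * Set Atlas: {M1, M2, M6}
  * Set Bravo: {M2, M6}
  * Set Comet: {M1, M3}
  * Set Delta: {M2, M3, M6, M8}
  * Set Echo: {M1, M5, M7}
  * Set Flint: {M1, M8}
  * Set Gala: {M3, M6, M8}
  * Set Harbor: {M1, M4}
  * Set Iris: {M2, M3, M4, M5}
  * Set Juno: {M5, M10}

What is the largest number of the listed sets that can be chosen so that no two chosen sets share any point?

Gala, Harbor, Juno are pairwise disjoint (Gala={M3,M6,M8}; Harbor={M1,M4}; Juno={M5,M10}).
Every remaining set overlaps one of these, and no 4 of the listed sets are pairwise disjoint, so 3 is the maximum.

3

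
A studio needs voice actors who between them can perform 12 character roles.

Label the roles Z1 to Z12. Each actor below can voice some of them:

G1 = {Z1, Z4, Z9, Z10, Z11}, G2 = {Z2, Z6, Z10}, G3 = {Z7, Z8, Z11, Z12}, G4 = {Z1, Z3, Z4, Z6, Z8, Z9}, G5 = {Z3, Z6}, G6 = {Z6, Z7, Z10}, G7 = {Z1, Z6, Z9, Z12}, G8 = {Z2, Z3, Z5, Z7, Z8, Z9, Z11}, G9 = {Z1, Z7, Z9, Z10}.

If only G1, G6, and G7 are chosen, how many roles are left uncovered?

4

Union of G1, G6, G7 = {Z1, Z4, Z6, Z7, Z9, Z10, Z11, Z12}.
Not covered: Z2, Z3, Z5, Z8 — 4 roles.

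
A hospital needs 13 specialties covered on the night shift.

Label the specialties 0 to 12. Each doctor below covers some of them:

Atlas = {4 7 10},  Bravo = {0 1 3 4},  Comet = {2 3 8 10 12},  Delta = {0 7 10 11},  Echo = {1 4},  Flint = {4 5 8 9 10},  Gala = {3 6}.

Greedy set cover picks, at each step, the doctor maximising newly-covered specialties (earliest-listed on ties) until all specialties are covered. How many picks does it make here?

5

Greedy: pick Comet (covers 5 new) → pick Bravo (covers 3 new) → pick Delta (covers 2 new) → pick Flint (covers 2 new) → pick Gala (covers 1 new). Total picks: 5.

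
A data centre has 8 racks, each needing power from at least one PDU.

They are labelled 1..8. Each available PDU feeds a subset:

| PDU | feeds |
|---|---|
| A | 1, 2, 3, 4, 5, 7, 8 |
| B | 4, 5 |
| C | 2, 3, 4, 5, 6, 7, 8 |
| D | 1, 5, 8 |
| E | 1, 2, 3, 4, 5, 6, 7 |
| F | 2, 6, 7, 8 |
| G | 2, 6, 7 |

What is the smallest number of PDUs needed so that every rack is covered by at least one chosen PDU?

2

A and G together: A ∪ G = {1, 2, 3, 4, 5, 6, 7, 8} — every rack is covered.
No single PDU has all 8 racks (the largest, A, has 7), so 2 is optimal.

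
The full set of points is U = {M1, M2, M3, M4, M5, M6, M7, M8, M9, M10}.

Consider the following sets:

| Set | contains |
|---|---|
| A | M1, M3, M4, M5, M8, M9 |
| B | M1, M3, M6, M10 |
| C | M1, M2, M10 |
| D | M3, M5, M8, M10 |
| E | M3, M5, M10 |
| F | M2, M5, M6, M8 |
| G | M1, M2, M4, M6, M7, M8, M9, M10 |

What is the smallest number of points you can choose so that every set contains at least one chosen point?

2

The 2 points {M1, M5} hit every set.
No single point lies in every set, so at least 2 are needed and 2 is optimal.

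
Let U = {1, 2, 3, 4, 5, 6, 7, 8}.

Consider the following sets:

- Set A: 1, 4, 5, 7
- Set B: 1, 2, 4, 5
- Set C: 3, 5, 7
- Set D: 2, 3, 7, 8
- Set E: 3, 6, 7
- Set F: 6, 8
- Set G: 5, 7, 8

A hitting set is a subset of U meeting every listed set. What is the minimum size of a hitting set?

3

The 3 items {3, 5, 6} hit every set.
No choice of 2 items meets every set, so 3 is the minimum.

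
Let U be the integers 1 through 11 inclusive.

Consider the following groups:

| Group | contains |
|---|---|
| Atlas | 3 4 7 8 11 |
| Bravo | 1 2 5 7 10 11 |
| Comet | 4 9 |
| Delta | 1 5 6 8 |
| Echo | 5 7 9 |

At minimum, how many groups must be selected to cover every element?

Atlas and Bravo and Comet and Delta together: Atlas ∪ Bravo ∪ Comet ∪ Delta = {1, 2, 3, 4, 5, 6, 7, 8, 9, 10, 11} — every element is covered.
No 3 of the 5 groups cover everything (all 10 combinations miss at least one element), so 4 is optimal.

4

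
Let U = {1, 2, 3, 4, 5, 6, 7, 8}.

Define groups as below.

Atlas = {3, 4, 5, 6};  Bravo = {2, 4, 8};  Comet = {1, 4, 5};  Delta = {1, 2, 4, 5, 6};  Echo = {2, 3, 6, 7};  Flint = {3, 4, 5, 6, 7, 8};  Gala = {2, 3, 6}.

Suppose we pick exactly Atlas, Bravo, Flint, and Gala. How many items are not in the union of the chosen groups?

Union of Atlas, Bravo, Flint, Gala = {2, 3, 4, 5, 6, 7, 8}.
Not covered: 1 — 1 item.

1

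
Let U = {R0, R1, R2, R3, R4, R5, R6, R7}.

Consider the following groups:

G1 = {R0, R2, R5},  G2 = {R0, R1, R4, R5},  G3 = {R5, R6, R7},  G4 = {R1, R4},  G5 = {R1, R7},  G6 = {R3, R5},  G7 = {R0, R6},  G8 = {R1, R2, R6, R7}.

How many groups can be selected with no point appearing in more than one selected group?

3

G5, G6, G7 are pairwise disjoint (G5={R1,R7}; G6={R3,R5}; G7={R0,R6}).
Every remaining group overlaps one of these, and no 4 of the listed groups are pairwise disjoint, so 3 is the maximum.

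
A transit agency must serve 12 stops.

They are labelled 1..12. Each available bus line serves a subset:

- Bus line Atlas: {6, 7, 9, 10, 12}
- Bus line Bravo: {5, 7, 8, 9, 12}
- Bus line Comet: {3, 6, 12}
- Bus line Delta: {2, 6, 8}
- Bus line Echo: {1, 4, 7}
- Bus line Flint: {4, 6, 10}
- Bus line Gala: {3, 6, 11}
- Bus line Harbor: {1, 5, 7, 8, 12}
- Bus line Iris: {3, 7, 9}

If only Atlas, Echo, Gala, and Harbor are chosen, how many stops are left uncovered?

Union of Atlas, Echo, Gala, Harbor = {1, 3, 4, 5, 6, 7, 8, 9, 10, 11, 12}.
Not covered: 2 — 1 stop.

1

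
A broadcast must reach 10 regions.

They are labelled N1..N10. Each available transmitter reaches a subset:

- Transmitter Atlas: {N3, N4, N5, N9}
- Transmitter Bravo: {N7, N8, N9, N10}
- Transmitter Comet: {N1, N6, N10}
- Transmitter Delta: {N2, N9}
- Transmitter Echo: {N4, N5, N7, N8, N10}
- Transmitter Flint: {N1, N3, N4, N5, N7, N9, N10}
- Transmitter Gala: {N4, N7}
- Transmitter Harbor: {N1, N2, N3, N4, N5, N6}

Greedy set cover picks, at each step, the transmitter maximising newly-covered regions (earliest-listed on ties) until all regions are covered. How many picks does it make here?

3

Greedy: pick Flint (covers 7 new) → pick Harbor (covers 2 new) → pick Bravo (covers 1 new). Total picks: 3.
(The true minimum cover uses only 2 transmitters, so greedy is not optimal here.)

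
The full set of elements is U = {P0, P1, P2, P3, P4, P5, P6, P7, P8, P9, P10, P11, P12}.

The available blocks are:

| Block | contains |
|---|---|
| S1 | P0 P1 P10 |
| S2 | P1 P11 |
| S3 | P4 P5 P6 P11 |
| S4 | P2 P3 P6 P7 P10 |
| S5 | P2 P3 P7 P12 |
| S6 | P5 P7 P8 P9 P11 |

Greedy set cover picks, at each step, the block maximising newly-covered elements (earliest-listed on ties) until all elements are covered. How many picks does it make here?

Greedy: pick S4 (covers 5 new) → pick S6 (covers 4 new) → pick S1 (covers 2 new) → pick S3 (covers 1 new) → pick S5 (covers 1 new). Total picks: 5.
(The true minimum cover uses only 4 blocks, so greedy is not optimal here.)

5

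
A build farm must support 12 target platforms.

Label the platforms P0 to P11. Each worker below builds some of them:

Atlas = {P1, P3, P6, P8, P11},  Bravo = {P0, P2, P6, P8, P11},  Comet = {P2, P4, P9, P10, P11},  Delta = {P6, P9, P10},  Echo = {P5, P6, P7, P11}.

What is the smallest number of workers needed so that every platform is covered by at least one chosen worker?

4

Atlas and Bravo and Comet and Echo together: Atlas ∪ Bravo ∪ Comet ∪ Echo = {P0, P1, P2, P3, P4, P5, P6, P7, P8, P9, P10, P11} — every platform is covered.
Only Bravo contains P0, so Bravo is forced; the remaining 7 platforms need at least 3 more workers (each remaining worker adds at most 3) — so at least 4 workers are needed, and 4 is optimal.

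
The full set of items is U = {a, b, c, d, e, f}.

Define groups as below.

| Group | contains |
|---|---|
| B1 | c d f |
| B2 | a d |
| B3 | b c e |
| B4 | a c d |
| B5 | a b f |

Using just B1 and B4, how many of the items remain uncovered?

2

Union of B1, B4 = {a, c, d, f}.
Not covered: b, e — 2 items.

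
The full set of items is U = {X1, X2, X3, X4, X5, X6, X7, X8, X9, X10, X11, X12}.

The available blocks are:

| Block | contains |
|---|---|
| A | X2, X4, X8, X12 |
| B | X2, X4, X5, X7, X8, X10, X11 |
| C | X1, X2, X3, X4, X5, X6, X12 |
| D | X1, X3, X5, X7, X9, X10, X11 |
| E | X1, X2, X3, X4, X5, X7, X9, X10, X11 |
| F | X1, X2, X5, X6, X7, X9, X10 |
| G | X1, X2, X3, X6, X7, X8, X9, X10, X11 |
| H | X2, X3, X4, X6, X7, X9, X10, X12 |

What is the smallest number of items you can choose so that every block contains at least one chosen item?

2

Take T = {X7, X12}. Each listed block contains at least one of these, so T is a hitting set of size 2.
The blocks A, D are pairwise disjoint, so any hitting set needs a separate item for each — at least 2. Hence 2 is optimal.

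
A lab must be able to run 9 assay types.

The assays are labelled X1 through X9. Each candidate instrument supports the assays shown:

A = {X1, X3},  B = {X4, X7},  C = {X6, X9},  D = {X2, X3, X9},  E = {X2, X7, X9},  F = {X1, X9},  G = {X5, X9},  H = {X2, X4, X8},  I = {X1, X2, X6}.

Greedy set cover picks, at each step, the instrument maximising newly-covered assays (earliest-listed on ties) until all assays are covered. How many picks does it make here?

Greedy: pick D (covers 3 new) → pick B (covers 2 new) → pick I (covers 2 new) → pick G (covers 1 new) → pick H (covers 1 new). Total picks: 5.

5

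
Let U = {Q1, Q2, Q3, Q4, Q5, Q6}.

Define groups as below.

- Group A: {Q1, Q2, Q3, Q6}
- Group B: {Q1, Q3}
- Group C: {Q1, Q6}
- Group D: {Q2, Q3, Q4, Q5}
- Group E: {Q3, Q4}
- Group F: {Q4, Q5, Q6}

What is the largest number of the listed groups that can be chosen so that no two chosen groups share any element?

2

C, E are pairwise disjoint (C={Q1,Q6}; E={Q3,Q4}).
Every remaining group overlaps one of these, and no 3 of the listed groups are pairwise disjoint, so 2 is the maximum.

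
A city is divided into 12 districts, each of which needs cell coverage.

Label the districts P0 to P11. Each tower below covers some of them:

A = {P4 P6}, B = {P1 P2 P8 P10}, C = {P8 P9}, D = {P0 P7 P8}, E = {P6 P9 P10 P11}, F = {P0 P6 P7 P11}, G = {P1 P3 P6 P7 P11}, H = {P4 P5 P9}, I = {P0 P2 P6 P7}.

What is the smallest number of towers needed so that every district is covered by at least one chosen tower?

4

Take {B, F, G, H}. Their union is {P0, P1, P2, P3, P4, P5, P6, P7, P8, P9, P10, P11}, which is all 12 districts.
Only G contains P3, so G is forced; the remaining 7 districts need at least 3 more towers (each remaining tower adds at most 3) — so at least 4 towers are needed, and 4 is optimal.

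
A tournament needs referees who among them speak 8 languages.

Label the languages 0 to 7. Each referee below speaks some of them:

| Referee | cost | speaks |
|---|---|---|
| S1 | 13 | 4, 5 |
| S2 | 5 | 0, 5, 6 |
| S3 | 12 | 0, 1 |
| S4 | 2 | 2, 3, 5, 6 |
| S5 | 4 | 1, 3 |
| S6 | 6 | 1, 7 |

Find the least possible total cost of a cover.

S1, S2, S4, S6 together cover every language (S1 ∪ S2 ∪ S4 ∪ S6 = {0, 1, 2, 3, 4, 5, 6, 7}); total cost 13 + 5 + 2 + 6 = 26.
No covering selection has total cost below 26.

26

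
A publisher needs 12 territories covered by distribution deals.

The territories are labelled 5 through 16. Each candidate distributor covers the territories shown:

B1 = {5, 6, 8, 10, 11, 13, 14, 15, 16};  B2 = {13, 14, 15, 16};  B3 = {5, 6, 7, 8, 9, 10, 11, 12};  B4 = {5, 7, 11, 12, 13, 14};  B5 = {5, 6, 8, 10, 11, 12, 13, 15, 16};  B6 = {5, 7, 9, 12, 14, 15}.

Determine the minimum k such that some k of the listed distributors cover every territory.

B1 and B3 together: B1 ∪ B3 = {5, 6, 7, 8, 9, 10, 11, 12, 13, 14, 15, 16} — every territory is covered.
No single distributor has all 12 territories (the largest, B1, has 9), so 2 is optimal.

2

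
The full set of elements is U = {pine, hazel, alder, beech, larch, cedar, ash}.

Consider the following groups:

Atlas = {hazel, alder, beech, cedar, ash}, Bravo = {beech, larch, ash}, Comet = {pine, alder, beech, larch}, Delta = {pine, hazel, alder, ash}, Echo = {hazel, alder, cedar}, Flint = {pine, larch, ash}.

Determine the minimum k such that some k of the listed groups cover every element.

2

Atlas and Comet together: Atlas ∪ Comet = {pine, hazel, alder, beech, larch, cedar, ash} — every element is covered.
No single group has all 7 elements (the largest, Atlas, has 5), so 2 is optimal.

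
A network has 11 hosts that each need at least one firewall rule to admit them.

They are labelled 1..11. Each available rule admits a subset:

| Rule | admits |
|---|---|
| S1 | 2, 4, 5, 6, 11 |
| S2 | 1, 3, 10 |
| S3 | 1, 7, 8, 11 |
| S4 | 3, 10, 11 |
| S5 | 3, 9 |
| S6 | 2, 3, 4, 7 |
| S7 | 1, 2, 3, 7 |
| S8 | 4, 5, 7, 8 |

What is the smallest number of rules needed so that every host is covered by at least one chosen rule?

S1 and S2 and S3 and S5 together: S1 ∪ S2 ∪ S3 ∪ S5 = {1, 2, 3, 4, 5, 6, 7, 8, 9, 10, 11} — every host is covered.
No 3 of the 8 rules cover everything (all 56 combinations miss at least one host), so 4 is optimal.

4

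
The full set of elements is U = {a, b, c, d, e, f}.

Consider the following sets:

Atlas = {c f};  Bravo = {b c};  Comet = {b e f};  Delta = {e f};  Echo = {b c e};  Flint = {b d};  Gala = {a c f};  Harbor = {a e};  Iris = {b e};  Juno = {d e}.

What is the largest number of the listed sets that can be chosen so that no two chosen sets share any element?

Atlas, Flint, Harbor are pairwise disjoint (Atlas={c,f}; Flint={b,d}; Harbor={a,e}).
Every remaining set overlaps one of these, and no 4 of the listed sets are pairwise disjoint, so 3 is the maximum.

3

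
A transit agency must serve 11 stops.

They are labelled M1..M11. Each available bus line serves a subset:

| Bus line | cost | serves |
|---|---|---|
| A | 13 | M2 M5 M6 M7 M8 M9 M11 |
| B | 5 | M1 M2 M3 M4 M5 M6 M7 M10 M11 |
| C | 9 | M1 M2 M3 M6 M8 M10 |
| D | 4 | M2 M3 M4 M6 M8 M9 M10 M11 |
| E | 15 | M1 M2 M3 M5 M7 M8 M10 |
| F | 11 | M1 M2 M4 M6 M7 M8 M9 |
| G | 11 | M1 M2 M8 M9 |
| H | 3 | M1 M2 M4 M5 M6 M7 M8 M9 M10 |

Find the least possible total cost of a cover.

D, H together cover every stop (D ∪ H = {M1, M2, M3, M4, M5, M6, M7, M8, M9, M10, M11}); total cost 4 + 3 = 7.
No covering selection has total cost below 7.

7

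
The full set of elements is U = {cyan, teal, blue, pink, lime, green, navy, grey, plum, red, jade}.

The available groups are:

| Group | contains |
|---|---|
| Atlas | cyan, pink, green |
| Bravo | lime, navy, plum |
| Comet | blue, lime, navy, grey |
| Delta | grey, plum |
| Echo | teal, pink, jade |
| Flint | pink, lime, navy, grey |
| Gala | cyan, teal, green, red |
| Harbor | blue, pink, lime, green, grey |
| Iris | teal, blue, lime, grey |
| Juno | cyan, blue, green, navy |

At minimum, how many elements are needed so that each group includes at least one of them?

The 4 elements {teal, green, navy, grey} hit every group.
No choice of 3 elements meets every group, so 4 is the minimum.

4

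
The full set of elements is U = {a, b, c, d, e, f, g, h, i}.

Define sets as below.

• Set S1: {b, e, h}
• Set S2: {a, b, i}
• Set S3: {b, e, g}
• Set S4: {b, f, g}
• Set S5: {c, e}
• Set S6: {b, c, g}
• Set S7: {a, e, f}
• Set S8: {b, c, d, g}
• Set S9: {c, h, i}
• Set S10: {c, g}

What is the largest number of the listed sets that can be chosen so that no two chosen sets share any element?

S7, S9 are pairwise disjoint (S7={a,e,f}; S9={c,h,i}).
Every remaining set overlaps one of these, and no 3 of the listed sets are pairwise disjoint, so 2 is the maximum.

2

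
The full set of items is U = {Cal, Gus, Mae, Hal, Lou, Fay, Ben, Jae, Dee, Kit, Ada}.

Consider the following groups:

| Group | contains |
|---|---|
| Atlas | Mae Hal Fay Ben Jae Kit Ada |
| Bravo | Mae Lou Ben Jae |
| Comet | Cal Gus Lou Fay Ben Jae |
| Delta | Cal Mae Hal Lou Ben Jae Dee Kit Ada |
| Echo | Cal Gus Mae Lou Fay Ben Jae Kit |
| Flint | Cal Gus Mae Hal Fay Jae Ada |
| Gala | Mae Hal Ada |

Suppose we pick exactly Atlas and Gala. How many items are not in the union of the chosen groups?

4

Union of Atlas, Gala = {Mae, Hal, Fay, Ben, Jae, Kit, Ada}.
Not covered: Cal, Gus, Lou, Dee — 4 items.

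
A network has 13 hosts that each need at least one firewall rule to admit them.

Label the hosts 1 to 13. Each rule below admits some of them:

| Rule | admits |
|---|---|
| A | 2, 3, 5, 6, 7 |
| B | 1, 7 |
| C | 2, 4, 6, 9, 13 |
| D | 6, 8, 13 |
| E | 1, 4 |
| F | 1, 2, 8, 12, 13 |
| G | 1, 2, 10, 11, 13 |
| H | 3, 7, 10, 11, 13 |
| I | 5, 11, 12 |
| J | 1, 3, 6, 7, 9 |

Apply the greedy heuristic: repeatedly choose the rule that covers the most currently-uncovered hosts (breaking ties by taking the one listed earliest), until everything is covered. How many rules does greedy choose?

4

Greedy: pick A (covers 5 new) → pick F (covers 4 new) → pick C (covers 2 new) → pick G (covers 2 new). Total picks: 4.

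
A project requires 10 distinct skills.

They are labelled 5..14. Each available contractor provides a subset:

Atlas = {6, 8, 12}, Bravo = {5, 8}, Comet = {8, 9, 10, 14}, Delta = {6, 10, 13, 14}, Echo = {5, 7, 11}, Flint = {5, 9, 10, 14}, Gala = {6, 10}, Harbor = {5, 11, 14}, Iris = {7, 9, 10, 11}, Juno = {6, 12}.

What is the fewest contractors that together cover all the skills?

4

Comet and Delta and Echo and Juno together: Comet ∪ Delta ∪ Echo ∪ Juno = {5, 6, 7, 8, 9, 10, 11, 12, 13, 14} — every skill is covered.
No 3 of the 10 contractors cover everything (all 120 combinations miss at least one skill), so 4 is optimal.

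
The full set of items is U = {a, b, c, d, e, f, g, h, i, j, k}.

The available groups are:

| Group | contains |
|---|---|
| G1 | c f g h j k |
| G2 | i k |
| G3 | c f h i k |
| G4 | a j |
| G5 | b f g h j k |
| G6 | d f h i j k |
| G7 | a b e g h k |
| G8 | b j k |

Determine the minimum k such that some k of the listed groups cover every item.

G1 and G6 and G7 together: G1 ∪ G6 ∪ G7 = {a, b, c, d, e, f, g, h, i, j, k} — every item is covered.
Only G6 contains d, so G6 is forced; the remaining 5 items need at least 2 more groups (each remaining group adds at most 4) — so at least 3 groups are needed, and 3 is optimal.

3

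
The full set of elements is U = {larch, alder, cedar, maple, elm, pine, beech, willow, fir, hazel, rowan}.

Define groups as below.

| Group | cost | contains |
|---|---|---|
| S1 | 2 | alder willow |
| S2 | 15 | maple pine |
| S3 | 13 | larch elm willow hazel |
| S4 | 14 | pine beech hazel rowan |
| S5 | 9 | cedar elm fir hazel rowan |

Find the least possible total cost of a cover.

53

S1, S2, S3, S4, S5 together cover every element (S1 ∪ S2 ∪ S3 ∪ S4 ∪ S5 = {larch, alder, cedar, maple, elm, pine, beech, willow, fir, hazel, rowan}); total cost 2 + 15 + 13 + 14 + 9 = 53.
No covering selection has total cost below 53.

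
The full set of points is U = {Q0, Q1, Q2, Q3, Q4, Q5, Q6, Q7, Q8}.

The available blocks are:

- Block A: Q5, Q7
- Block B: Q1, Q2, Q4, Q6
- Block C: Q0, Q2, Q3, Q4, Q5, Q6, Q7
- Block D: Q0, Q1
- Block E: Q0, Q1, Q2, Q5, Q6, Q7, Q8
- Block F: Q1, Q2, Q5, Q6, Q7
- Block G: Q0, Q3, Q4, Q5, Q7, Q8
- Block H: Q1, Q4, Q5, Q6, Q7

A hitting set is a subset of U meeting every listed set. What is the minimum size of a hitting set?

2

Take T = {Q1, Q7}. Each listed block contains at least one of these, so T is a hitting set of size 2.
The blocks A, D are pairwise disjoint, so any hitting set needs a separate point for each — at least 2. Hence 2 is optimal.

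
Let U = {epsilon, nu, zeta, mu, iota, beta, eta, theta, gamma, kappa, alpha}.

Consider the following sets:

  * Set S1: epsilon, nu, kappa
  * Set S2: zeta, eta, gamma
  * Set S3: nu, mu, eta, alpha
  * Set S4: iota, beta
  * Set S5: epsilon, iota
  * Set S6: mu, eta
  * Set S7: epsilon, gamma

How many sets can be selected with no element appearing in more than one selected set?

3

S4, S6, S7 are pairwise disjoint (S4={iota,beta}; S6={mu,eta}; S7={epsilon,gamma}).
Every remaining set overlaps one of these, and no 4 of the listed sets are pairwise disjoint, so 3 is the maximum.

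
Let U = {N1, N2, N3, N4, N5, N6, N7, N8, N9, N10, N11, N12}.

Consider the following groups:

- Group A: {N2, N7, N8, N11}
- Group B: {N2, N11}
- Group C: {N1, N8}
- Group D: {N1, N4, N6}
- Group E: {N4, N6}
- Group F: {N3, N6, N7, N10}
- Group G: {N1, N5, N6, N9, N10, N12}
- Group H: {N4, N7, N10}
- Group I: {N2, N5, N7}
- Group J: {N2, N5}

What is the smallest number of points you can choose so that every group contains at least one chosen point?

T = {N1, N2, N6, N10} meets every group (each contains at least one member of T), and |T| = 4.
No choice of 3 points meets every group, so 4 is the minimum.

4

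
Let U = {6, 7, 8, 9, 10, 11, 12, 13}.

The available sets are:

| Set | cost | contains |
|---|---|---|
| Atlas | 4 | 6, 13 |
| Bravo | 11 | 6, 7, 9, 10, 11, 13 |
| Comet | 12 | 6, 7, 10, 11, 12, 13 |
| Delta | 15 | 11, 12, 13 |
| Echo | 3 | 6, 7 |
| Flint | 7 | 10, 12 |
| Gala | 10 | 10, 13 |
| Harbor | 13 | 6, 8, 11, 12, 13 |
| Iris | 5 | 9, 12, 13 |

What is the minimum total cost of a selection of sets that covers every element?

24

Bravo, Harbor together cover every element (Bravo ∪ Harbor = {6, 7, 8, 9, 10, 11, 12, 13}); total cost 11 + 13 = 24.
The greedy pick Echo, Iris, Bravo, Harbor costs 32; no covering selection beats 24.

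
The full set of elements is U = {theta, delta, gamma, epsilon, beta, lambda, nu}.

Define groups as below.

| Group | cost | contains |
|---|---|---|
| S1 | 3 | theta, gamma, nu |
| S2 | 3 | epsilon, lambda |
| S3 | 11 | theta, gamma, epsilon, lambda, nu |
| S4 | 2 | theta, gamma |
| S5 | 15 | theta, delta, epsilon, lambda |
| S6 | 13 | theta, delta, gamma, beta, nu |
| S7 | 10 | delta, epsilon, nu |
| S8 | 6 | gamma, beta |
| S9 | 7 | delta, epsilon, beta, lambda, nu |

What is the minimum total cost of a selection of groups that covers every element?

9

S4, S9 together cover every element (S4 ∪ S9 = {theta, delta, gamma, epsilon, beta, lambda, nu}); total cost 2 + 7 = 9.
The greedy pick S1, S2, S9 costs 13; no covering selection beats 9.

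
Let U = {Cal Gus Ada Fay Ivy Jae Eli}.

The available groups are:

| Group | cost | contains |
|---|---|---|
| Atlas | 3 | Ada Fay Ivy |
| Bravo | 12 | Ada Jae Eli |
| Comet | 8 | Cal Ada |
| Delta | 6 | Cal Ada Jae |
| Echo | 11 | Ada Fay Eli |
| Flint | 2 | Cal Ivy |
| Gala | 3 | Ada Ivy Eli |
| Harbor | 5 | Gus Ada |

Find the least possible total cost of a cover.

Atlas, Delta, Gala, Harbor together cover every item (Atlas ∪ Delta ∪ Gala ∪ Harbor = {Cal, Gus, Ada, Fay, Ivy, Jae, Eli}); total cost 3 + 6 + 3 + 5 = 17.
The greedy pick Atlas, Flint, Gala, Harbor, Delta costs 19; no covering selection beats 17.

17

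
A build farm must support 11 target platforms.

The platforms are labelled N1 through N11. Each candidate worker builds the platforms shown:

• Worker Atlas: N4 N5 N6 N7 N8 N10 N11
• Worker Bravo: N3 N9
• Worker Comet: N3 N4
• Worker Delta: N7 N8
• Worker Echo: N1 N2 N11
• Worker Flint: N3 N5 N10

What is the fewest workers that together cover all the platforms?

3

Atlas and Bravo and Echo together: Atlas ∪ Bravo ∪ Echo = {N1, N2, N3, N4, N5, N6, N7, N8, N9, N10, N11} — every platform is covered.
Only Echo contains N1, so Echo is forced; the remaining 8 platforms need at least 2 more workers (each remaining worker adds at most 6) — so at least 3 workers are needed, and 3 is optimal.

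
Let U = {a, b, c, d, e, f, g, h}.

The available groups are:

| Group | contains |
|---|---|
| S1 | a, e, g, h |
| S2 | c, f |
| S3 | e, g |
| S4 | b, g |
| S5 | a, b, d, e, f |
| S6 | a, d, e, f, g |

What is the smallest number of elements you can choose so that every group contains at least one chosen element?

T = {f, g} meets every group (each contains at least one member of T), and |T| = 2.
The groups S1, S2 are pairwise disjoint, so any hitting set needs a separate element for each — at least 2. Hence 2 is optimal.

2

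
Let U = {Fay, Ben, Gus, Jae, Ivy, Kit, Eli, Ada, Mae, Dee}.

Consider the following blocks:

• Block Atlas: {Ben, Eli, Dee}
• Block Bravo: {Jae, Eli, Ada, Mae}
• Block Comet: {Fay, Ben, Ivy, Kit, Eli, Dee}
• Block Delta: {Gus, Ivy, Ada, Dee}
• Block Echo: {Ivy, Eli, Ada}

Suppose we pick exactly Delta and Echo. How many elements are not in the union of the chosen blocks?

Union of Delta, Echo = {Gus, Ivy, Eli, Ada, Dee}.
Not covered: Fay, Ben, Jae, Kit, Mae — 5 elements.

5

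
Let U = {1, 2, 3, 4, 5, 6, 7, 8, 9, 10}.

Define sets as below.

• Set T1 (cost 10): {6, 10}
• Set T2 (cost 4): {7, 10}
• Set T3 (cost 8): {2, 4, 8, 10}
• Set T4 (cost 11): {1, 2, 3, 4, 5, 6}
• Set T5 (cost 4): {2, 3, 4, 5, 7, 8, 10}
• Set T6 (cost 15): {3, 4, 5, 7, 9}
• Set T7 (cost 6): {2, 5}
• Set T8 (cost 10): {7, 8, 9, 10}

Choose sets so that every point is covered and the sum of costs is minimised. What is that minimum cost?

T4, T8 together cover every point (T4 ∪ T8 = {1, 2, 3, 4, 5, 6, 7, 8, 9, 10}); total cost 11 + 10 = 21.
The greedy pick T5, T4, T8 costs 25; no covering selection beats 21.

21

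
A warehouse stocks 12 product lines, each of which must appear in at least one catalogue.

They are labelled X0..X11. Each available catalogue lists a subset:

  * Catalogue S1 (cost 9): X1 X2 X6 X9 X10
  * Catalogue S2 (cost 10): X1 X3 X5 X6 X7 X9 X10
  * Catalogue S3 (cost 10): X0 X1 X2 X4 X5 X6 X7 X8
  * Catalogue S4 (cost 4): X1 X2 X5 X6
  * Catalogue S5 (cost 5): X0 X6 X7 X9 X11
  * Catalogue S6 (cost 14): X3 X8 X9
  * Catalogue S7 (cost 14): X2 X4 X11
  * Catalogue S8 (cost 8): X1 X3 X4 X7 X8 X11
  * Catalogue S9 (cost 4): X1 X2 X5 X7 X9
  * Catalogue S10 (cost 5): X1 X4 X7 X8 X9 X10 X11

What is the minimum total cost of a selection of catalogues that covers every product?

S5, S8, S9, S10 together cover every product (S5 ∪ S8 ∪ S9 ∪ S10 = {X0, X1, X2, X3, X4, X5, X6, X7, X8, X9, X10, X11}); total cost 5 + 8 + 4 + 5 = 22.
No covering selection has total cost below 22.

22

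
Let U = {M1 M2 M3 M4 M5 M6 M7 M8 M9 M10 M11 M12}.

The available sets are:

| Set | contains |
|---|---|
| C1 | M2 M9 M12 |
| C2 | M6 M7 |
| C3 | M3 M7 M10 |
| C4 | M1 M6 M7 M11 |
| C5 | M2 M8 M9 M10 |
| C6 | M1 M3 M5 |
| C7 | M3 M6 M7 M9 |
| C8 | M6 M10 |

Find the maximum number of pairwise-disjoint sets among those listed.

3

C1, C2, C6 are pairwise disjoint (C1={M2,M9,M12}; C2={M6,M7}; C6={M1,M3,M5}).
Every remaining set overlaps one of these, and no 4 of the listed sets are pairwise disjoint, so 3 is the maximum.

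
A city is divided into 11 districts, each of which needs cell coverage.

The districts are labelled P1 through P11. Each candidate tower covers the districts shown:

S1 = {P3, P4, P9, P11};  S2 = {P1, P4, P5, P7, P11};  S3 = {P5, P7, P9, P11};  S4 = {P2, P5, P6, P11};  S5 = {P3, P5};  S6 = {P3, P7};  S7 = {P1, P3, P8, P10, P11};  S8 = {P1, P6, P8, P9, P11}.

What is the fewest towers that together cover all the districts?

4

S1 and S2 and S4 and S7 together: S1 ∪ S2 ∪ S4 ∪ S7 = {P1, P2, P3, P4, P5, P6, P7, P8, P9, P10, P11} — every district is covered.
No 3 of the 8 towers cover everything (all 56 combinations miss at least one district), so 4 is optimal.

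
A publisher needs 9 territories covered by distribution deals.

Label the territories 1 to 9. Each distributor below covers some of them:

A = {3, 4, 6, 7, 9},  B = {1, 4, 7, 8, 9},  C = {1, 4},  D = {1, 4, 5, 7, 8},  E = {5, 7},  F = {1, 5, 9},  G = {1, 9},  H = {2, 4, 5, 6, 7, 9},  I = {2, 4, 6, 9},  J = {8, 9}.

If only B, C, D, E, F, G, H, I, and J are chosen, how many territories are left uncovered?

Union of B, C, D, E, F, G, H, I, J = {1, 2, 4, 5, 6, 7, 8, 9}.
Not covered: 3 — 1 territory.

1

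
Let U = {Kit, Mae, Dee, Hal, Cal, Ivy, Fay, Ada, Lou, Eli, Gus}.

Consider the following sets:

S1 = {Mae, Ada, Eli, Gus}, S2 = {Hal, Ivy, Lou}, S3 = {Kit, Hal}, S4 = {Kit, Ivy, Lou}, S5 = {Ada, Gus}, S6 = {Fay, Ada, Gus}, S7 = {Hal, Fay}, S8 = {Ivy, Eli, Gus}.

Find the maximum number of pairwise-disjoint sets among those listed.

S4, S5, S7 are pairwise disjoint (S4={Kit,Ivy,Lou}; S5={Ada,Gus}; S7={Hal,Fay}).
Every remaining set overlaps one of these, and no 4 of the listed sets are pairwise disjoint, so 3 is the maximum.

3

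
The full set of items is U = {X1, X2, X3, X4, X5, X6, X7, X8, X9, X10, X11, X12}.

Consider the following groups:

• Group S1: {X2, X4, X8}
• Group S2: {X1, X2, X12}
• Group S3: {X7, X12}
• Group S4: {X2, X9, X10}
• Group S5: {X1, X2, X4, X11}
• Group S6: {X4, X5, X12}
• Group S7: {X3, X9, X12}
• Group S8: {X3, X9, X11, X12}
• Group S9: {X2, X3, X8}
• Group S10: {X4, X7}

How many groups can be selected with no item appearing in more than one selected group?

2

S4, S10 are pairwise disjoint (S4={X2,X9,X10}; S10={X4,X7}).
Every remaining group overlaps one of these, and no 3 of the listed groups are pairwise disjoint, so 2 is the maximum.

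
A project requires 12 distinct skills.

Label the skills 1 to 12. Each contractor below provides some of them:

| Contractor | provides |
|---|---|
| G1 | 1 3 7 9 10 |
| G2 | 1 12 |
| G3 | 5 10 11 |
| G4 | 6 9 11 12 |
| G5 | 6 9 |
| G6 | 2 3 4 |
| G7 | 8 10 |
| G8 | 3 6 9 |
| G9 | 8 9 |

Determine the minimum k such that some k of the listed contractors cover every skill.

Take {G1, G3, G4, G6, G7}. Their union is {1, 2, 3, 4, 5, 6, 7, 8, 9, 10, 11, 12}, which is all 12 skills.
No 4 of the 9 contractors cover everything (all 126 combinations miss at least one skill), so 5 is optimal.

5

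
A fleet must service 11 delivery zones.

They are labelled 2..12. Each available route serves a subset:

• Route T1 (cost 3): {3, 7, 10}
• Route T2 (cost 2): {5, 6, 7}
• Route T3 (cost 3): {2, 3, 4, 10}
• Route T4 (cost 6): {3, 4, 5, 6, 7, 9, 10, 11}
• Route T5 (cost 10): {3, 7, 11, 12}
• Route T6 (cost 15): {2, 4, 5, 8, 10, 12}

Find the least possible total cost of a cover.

T4, T6 together cover every zone (T4 ∪ T6 = {2, 3, 4, 5, 6, 7, 8, 9, 10, 11, 12}); total cost 6 + 15 = 21.
The greedy pick T2, T3, T4, T6 costs 26; no covering selection beats 21.

21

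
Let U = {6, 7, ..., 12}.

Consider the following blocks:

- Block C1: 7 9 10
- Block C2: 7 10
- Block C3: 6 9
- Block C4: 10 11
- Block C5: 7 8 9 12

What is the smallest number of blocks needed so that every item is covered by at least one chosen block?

3

C3, C4, and C5 cover everything between them: the union {6, 7, 8, 9, 10, 11, 12} is all of U.
Only C3 contains 6, so C3 is forced; the remaining 5 items need at least 2 more blocks (each remaining block adds at most 3) — so at least 3 blocks are needed, and 3 is optimal.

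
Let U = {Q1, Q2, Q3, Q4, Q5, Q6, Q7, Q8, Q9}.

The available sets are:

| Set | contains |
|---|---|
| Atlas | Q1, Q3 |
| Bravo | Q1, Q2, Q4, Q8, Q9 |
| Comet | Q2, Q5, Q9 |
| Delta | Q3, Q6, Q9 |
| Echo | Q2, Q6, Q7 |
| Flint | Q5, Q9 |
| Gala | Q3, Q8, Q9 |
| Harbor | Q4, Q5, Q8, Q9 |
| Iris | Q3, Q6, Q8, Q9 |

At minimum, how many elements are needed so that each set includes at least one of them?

3

The 3 elements {Q2, Q3, Q5} hit every set.
The sets Atlas, Echo, Harbor are pairwise disjoint, so any hitting set needs a separate element for each — at least 3. Hence 3 is optimal.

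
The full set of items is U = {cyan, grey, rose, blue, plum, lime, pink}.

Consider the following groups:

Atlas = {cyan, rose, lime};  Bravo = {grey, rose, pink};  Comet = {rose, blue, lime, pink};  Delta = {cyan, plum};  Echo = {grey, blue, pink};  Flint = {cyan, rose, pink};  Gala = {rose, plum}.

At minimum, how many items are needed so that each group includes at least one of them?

3

H = {grey, rose, plum} meets every group (each contains at least one member of H), and |H| = 3.
No choice of 2 items meets every group, so 3 is the minimum.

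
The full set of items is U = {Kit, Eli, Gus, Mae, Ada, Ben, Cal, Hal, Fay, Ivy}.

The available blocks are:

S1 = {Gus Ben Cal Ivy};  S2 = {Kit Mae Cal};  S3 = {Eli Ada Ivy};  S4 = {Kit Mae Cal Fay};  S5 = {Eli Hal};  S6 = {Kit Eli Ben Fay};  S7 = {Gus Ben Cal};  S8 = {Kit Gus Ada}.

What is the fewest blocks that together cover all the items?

S3 and S4 and S5 and S7 together: S3 ∪ S4 ∪ S5 ∪ S7 = {Kit, Eli, Gus, Mae, Ada, Ben, Cal, Hal, Fay, Ivy} — every item is covered.
No 3 of the 8 blocks cover everything (all 56 combinations miss at least one item), so 4 is optimal.

4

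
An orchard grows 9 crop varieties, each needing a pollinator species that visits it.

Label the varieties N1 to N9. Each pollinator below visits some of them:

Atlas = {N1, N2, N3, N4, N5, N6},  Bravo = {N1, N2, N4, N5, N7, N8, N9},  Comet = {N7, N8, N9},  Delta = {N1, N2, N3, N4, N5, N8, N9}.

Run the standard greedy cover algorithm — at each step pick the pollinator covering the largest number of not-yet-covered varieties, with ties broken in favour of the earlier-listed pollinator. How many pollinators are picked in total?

Greedy: pick Bravo (covers 7 new) → pick Atlas (covers 2 new). Total picks: 2.

2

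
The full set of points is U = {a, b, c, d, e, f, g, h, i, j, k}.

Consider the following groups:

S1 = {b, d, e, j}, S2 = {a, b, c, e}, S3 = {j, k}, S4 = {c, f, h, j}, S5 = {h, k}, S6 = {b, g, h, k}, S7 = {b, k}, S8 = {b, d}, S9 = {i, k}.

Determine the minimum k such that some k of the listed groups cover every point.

S2 and S4 and S6 and S8 and S9 together: S2 ∪ S4 ∪ S6 ∪ S8 ∪ S9 = {a, b, c, d, e, f, g, h, i, j, k} — every point is covered.
No 4 of the 9 groups cover everything (all 126 combinations miss at least one point), so 5 is optimal.

5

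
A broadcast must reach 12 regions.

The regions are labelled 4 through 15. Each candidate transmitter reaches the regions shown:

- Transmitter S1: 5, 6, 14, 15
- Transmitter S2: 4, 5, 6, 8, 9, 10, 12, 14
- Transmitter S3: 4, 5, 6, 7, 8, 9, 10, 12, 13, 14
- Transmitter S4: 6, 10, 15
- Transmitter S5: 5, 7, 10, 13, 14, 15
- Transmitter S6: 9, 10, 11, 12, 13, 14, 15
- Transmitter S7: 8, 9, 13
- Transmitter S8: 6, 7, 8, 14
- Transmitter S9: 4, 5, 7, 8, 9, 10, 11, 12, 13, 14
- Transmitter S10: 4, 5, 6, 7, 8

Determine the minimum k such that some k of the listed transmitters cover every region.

S4 and S9 together: S4 ∪ S9 = {4, 5, 6, 7, 8, 9, 10, 11, 12, 13, 14, 15} — every region is covered.
No single transmitter has all 12 regions (the largest, S3, has 10), so 2 is optimal.

2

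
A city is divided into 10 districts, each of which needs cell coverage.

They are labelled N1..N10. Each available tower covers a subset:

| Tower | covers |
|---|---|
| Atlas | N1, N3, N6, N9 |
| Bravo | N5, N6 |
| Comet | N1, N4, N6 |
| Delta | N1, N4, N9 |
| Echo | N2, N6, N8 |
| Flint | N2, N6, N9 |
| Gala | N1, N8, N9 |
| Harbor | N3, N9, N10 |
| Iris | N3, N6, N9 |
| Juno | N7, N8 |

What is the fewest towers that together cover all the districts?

5

Take {Bravo, Comet, Echo, Harbor, Juno}. Their union is {N1, N2, N3, N4, N5, N6, N7, N8, N9, N10}, which is all 10 districts.
No 4 of the 10 towers cover everything (all 210 combinations miss at least one district), so 5 is optimal.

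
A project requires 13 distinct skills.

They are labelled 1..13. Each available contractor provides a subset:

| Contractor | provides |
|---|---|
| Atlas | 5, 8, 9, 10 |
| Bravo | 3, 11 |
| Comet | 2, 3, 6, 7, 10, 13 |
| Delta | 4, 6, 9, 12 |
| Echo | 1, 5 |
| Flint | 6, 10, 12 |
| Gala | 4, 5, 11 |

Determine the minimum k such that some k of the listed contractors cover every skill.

Atlas and Comet and Echo and Flint and Gala together: Atlas ∪ Comet ∪ Echo ∪ Flint ∪ Gala = {1, 2, 3, 4, 5, 6, 7, 8, 9, 10, 11, 12, 13} — every skill is covered.
No 4 of the 7 contractors cover everything (all 35 combinations miss at least one skill), so 5 is optimal.

5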